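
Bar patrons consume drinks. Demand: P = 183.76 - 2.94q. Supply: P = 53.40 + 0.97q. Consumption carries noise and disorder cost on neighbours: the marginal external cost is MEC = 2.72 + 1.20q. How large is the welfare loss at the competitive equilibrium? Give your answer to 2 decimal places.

Market equilibrium (private): 53.40 + 0.97q = 183.76 - 2.94q → q_m = 33.3402.
Social marginal benefit = demand − MEC = 181.04 - 4.14q.
Set SMB = MC: 181.04 - 4.14q = 53.40 + 0.97q → q* = 24.9785.
Height of the DWL triangle at q_m is MC(q_m) − SMB(q_m) = MEC(q_m) = 42.7282.
DWL = ½ × 8.3617 × 42.7282 = 178.6402.

DWL = 178.64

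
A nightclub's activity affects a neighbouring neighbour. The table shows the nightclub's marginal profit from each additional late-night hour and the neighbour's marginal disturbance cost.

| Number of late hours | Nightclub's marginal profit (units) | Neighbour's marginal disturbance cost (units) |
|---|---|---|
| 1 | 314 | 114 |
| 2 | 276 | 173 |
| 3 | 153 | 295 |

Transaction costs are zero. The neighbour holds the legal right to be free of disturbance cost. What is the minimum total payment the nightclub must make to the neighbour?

287

Efficient level: marginal profit ≥ marginal disturbance cost through level 2, so k* = 2.
With the neighbour holding the right, the nightclub must at least compensate total damage at k*: 114 + 173 = 287.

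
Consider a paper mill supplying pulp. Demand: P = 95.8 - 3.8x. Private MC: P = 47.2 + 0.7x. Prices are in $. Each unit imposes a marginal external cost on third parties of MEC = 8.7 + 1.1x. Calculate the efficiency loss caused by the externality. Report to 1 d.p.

DWL = $37.8

Market equilibrium (private): 47.2 + 0.7x = 95.8 - 3.8x → x_m = 10.8000.
Social marginal cost = private MC + MEC = 55.9 + 1.8x.
Set SMC = demand: 55.9 + 1.8x = 95.8 - 3.8x → x* = 7.1250.
The welfare-loss triangle has base |x_m − x*| and height MEC(x_m) (the vertical gap between SMC and demand is zero at x* and MEC at x_m).
DWL = ½ × 3.6750 × 20.5800 = 37.8158.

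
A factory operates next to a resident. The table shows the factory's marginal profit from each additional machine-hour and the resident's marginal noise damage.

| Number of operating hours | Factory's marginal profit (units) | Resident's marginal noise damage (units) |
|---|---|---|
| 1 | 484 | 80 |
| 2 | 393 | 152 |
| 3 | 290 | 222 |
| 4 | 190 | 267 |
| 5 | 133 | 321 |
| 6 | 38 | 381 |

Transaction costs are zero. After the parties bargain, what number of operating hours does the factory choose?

Bargaining reaches the level where marginal profit last exceeds marginal noise damage.
That holds through level 3 (290 ≥ 222) but not at 4 (190 < 267).

3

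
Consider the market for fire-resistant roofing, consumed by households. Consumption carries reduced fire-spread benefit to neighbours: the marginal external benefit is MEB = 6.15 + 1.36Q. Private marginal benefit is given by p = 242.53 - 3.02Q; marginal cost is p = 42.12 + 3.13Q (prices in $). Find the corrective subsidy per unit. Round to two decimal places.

subsidy = $64.80 per unit

Social marginal benefit = demand + MEB = 248.68 - 1.66Q.
Set SMB = MC: 248.68 - 1.66Q = 42.12 + 3.13Q → Q* = 43.1232.
The Pigouvian subsidy equals MEB at Q*: 6.15 + 1.36×43.1232 = 64.7976.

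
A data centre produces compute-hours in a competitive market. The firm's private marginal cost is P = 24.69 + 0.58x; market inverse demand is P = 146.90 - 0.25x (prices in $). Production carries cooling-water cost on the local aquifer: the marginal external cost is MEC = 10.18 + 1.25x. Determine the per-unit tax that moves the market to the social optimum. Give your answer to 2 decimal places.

Social marginal cost = private MC + MEC = 34.87 + 1.83x.
Set SMC = demand: 34.87 + 1.83x = 146.90 - 0.25x → x* = 53.8606.
The Pigouvian tax equals MEC at x*: 10.18 + 1.25×53.8606 = 77.5058.

tax = $77.51 per unit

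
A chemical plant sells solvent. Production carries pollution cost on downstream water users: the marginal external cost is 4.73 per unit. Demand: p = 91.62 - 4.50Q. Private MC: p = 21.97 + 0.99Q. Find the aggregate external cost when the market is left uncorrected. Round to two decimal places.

60.01

Market equilibrium (private): 21.97 + 0.99Q = 91.62 - 4.50Q → Q_m = 12.6867.
Total external cost = MEC × Q_m = 4.73 × 12.6867 = 60.0081.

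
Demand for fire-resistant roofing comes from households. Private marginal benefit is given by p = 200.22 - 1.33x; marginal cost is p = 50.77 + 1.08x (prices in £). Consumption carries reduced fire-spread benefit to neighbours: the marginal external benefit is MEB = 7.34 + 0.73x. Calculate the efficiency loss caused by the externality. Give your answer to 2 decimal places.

Market equilibrium (private): 50.77 + 1.08x = 200.22 - 1.33x → x_m = 62.0124.
Social marginal benefit = demand + MEB = 207.56 - 0.60x.
Set SMB = MC: 207.56 - 0.60x = 50.77 + 1.08x → x* = 93.3274.
The welfare-loss triangle has base |x_m − x*| and height MEB(x_m) (the vertical gap between SMB and MC is zero at x* and MEB at x_m).
DWL = ½ × 31.3150 × 52.6091 = 823.7270.

DWL = £823.73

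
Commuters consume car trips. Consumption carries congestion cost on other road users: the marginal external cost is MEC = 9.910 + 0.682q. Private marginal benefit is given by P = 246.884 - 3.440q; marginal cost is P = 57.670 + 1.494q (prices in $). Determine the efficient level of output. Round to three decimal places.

q* = 31.927

Social marginal benefit = demand − MEC = 236.974 - 4.122q.
Set SMB = MC: 236.974 - 4.122q = 57.670 + 1.494q → q* = 31.9274.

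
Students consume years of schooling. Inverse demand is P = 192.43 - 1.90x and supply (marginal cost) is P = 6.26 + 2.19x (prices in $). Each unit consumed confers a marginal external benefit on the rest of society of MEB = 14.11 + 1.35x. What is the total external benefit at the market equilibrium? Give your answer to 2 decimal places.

$2040.81

Market equilibrium (private): 6.26 + 2.19x = 192.43 - 1.90x → x_m = 45.5183.
Total external benefit = ∫₀^{x_m} (14.11 + 1.35x) dx = 14.11×45.5183 + ½×1.35×45.5183² = 2040.8063.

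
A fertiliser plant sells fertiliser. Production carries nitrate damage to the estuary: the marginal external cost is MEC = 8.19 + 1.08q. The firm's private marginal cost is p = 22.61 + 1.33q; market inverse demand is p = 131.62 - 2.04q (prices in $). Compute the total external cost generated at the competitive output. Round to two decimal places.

$829.95

Market equilibrium (private): 22.61 + 1.33q = 131.62 - 2.04q → q_m = 32.3472.
Total external cost = ∫₀^{q_m} (8.19 + 1.08q) dq = 8.19×32.3472 + ½×1.08×32.3472² = 829.9479.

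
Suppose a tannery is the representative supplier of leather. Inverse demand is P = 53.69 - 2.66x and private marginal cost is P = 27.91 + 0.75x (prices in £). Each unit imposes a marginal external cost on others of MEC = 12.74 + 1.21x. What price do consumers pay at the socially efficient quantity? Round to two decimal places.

Social marginal cost = private MC + MEC = 40.65 + 1.96x.
Set SMC = demand: 40.65 + 1.96x = 53.69 - 2.66x → x* = 2.8225.
Consumer price on the demand curve at x*: 53.69 − 2.66×2.8225 = 46.1822.

P = £46.18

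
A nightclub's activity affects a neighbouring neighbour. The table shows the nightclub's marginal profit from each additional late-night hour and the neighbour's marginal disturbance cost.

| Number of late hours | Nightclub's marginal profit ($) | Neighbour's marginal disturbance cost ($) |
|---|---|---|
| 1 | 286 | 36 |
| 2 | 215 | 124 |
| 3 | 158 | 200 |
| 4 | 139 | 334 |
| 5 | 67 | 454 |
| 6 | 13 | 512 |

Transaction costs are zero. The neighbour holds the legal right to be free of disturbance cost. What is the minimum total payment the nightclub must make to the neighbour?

$160

Efficient level: marginal profit ≥ marginal disturbance cost through level 2, so k* = 2.
With the neighbour holding the right, the nightclub must at least compensate total damage at k*: 36 + 124 = 160.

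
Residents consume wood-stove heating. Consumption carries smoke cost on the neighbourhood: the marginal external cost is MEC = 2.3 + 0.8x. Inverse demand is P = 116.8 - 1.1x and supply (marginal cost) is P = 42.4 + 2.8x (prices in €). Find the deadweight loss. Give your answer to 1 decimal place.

DWL = €32.8

Market equilibrium (private): 42.4 + 2.8x = 116.8 - 1.1x → x_m = 19.0769.
Social marginal benefit = demand − MEC = 114.5 - 1.9x.
Set SMB = MC: 114.5 - 1.9x = 42.4 + 2.8x → x* = 15.3404.
The loss is the area between SMB and MC from x* to x_m; with linear curves that's a triangle of height MEC(x_m).
DWL = ½ × 3.7365 × 17.5615 = 32.8093.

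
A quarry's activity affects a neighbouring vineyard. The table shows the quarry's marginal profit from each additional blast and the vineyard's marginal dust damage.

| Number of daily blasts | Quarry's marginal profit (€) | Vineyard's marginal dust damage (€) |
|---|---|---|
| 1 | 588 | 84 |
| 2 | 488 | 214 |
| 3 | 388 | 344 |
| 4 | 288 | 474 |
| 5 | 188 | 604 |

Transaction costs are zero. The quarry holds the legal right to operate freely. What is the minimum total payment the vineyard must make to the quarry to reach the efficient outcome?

Left alone the quarry would choose level 5 (marginal profit stays positive).
Efficient level: k* = 3 (marginal profit ≥ marginal dust damage through 3).
The vineyard must at least cover the quarry's forgone profit from cutting 5→3: 288 + 188 = 476.

€476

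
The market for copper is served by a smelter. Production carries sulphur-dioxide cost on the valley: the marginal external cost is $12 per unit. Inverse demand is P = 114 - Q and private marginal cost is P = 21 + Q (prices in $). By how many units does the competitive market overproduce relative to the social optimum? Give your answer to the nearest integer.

Market equilibrium (private): 21 + Q = 114 - Q → Q_m = 46.5000.
Social marginal cost = private MC + MEC = 33 + Q.
Set SMC = demand: 33 + Q = 114 - Q → Q* = 40.5000.
Gap = |46.5000 − 40.5000| = 6.0000.

6 units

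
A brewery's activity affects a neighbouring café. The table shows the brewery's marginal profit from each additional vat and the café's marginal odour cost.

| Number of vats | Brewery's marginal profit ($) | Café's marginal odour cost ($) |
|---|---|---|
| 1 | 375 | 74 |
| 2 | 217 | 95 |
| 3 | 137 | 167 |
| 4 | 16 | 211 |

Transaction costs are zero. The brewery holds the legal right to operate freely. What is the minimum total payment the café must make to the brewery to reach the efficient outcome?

Left alone the brewery would choose level 4 (marginal profit stays positive).
Efficient level: k* = 2 (marginal profit ≥ marginal odour cost through 2).
The café must at least cover the brewery's forgone profit from cutting 4→2: 137 + 16 = 153.

$153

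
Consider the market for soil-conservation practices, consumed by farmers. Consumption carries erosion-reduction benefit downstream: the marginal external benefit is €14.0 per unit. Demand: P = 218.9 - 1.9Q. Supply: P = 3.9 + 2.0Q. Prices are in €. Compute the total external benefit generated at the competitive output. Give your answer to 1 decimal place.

€771.8

Market equilibrium (private): 3.9 + 2.0Q = 218.9 - 1.9Q → Q_m = 55.1282.
Total external benefit = MEB × Q_m = 14.0 × 55.1282 = 771.7948.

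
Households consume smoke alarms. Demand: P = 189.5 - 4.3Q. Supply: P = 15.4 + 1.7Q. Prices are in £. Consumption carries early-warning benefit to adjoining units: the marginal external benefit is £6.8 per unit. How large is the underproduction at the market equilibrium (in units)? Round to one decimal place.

Market equilibrium (private): 15.4 + 1.7Q = 189.5 - 4.3Q → Q_m = 29.0167.
Social marginal benefit = demand + MEB = 196.3 - 4.3Q.
Set SMB = MC: 196.3 - 4.3Q = 15.4 + 1.7Q → Q* = 30.1500.
Gap = |29.0167 − 30.1500| = 1.1333.

1.1 units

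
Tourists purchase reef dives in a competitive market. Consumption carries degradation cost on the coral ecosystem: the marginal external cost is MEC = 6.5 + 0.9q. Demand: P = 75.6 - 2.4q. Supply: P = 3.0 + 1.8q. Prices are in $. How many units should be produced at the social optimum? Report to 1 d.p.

q* = 13.0

Social marginal benefit = demand − MEC = 69.1 - 3.3q.
Set SMB = MC: 69.1 - 3.3q = 3.0 + 1.8q → q* = 12.9608.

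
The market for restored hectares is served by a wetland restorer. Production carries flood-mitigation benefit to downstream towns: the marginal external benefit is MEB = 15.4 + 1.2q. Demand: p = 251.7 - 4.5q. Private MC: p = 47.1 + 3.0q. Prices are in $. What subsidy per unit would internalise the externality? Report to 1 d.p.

Social marginal cost = private MC − MEB = 31.7 + 1.8q.
Set SMC = demand: 31.7 + 1.8q = 251.7 - 4.5q → q* = 34.9206.
The Pigouvian subsidy equals MEB at q*: 15.4 + 1.2×34.9206 = 57.3047.

subsidy = $57.3 per unit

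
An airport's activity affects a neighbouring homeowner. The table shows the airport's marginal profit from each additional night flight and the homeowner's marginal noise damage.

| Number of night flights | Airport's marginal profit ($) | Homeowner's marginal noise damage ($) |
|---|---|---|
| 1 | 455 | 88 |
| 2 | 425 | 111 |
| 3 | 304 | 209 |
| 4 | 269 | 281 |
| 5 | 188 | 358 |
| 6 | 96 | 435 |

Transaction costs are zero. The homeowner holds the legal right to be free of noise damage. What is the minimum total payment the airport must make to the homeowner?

$408

Efficient level: marginal profit ≥ marginal noise damage through level 3, so k* = 3.
With the homeowner holding the right, the airport must at least compensate total damage at k*: 88 + 111 + 209 = 408.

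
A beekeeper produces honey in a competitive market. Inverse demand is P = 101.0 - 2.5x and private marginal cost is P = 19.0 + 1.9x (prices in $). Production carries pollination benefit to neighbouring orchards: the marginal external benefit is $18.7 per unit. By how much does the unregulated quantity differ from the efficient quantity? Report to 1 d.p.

Market equilibrium (private): 19.0 + 1.9x = 101.0 - 2.5x → x_m = 18.6364.
Social marginal cost = private MC − MEB = 0.3 + 1.9x.
Set SMC = demand: 0.3 + 1.9x = 101.0 - 2.5x → x* = 22.8864.
Gap = |18.6364 − 22.8864| = 4.2500.

4.3 units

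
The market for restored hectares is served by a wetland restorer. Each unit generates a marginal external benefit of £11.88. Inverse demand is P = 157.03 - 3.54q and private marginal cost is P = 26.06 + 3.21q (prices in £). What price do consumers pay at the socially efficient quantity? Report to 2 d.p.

P = £82.11

Social marginal cost = private MC − MEB = 14.18 + 3.21q.
Set SMC = demand: 14.18 + 3.21q = 157.03 - 3.54q → q* = 21.1630.
Consumer price on the demand curve at q*: 157.03 − 3.54×21.1630 = 82.1130.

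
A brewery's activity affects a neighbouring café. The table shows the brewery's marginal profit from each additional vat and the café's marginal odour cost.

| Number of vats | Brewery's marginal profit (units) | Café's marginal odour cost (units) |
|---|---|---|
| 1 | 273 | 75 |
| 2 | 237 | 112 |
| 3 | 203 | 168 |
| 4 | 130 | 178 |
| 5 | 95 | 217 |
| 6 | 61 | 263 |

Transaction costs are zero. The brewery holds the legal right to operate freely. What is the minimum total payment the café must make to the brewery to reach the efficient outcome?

286

Left alone the brewery would choose level 6 (marginal profit stays positive).
Efficient level: k* = 3 (marginal profit ≥ marginal odour cost through 3).
The café must at least cover the brewery's forgone profit from cutting 6→3: 130 + 95 + 61 = 286.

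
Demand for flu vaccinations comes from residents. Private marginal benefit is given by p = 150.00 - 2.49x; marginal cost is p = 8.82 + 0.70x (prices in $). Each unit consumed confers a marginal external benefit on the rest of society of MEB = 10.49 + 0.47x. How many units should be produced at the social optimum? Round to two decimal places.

x* = 55.76

Social marginal benefit = demand + MEB = 160.49 - 2.02x.
Set SMB = MC: 160.49 - 2.02x = 8.82 + 0.70x → x* = 55.7610.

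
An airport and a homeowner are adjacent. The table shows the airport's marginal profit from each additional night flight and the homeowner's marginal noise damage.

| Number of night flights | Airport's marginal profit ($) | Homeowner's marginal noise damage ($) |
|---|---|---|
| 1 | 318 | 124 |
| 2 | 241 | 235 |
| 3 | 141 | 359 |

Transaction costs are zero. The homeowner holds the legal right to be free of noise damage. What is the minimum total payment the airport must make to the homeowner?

Efficient level: marginal profit ≥ marginal noise damage through level 2, so k* = 2.
With the homeowner holding the right, the airport must at least compensate total damage at k*: 124 + 235 = 359.

$359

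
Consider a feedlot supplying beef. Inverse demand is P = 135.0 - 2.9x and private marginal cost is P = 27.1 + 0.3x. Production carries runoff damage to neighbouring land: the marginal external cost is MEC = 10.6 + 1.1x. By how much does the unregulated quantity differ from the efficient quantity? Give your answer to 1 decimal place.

11.1 units

Market equilibrium (private): 27.1 + 0.3x = 135.0 - 2.9x → x_m = 33.7188.
Social marginal cost = private MC + MEC = 37.7 + 1.4x.
Set SMC = demand: 37.7 + 1.4x = 135.0 - 2.9x → x* = 22.6279.
Gap = |33.7188 − 22.6279| = 11.0909.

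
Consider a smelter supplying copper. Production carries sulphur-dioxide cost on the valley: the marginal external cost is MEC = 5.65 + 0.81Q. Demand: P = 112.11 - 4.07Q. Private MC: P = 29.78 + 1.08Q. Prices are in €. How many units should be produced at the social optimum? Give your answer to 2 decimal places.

Q* = 12.87

Social marginal cost = private MC + MEC = 35.43 + 1.89Q.
Set SMC = demand: 35.43 + 1.89Q = 112.11 - 4.07Q → Q* = 12.8658.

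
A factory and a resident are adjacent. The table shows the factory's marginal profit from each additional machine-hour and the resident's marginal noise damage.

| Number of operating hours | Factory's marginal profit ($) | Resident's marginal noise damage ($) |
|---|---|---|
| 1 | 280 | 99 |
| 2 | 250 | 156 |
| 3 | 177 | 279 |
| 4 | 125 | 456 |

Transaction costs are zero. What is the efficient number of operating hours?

Bargaining reaches the level where marginal profit last exceeds marginal noise damage.
That holds through level 2 (250 ≥ 156) but not at 3 (177 < 279).

2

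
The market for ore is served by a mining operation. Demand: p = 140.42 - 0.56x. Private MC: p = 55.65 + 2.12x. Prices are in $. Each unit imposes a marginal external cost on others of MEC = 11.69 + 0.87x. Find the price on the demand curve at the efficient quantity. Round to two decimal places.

P = $128.89

Social marginal cost = private MC + MEC = 67.34 + 2.99x.
Set SMC = demand: 67.34 + 2.99x = 140.42 - 0.56x → x* = 20.5859.
Consumer price on the demand curve at x*: 140.42 − 0.56×20.5859 = 128.8919.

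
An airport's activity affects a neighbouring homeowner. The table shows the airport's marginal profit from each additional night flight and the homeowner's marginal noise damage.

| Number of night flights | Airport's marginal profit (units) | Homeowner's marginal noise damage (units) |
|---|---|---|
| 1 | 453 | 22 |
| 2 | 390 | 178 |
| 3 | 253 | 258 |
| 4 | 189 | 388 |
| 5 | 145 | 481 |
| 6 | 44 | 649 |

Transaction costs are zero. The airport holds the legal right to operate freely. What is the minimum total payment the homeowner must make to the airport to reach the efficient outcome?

Left alone the airport would choose level 6 (marginal profit stays positive).
Efficient level: k* = 2 (marginal profit ≥ marginal noise damage through 2).
The homeowner must at least cover the airport's forgone profit from cutting 6→2: 253 + 189 + 145 + 44 = 631.

631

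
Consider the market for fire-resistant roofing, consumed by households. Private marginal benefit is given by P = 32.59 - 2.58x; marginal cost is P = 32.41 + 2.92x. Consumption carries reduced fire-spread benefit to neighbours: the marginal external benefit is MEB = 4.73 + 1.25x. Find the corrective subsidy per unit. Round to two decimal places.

subsidy = 6.17 per unit

Social marginal benefit = demand + MEB = 37.32 - 1.33x.
Set SMB = MC: 37.32 - 1.33x = 32.41 + 2.92x → x* = 1.1553.
The Pigouvian subsidy equals MEB at x*: 4.73 + 1.25×1.1553 = 6.1741.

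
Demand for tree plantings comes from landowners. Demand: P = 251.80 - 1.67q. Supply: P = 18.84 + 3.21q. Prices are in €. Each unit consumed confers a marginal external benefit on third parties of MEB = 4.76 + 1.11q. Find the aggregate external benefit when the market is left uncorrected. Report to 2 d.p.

Market equilibrium (private): 18.84 + 3.21q = 251.80 - 1.67q → q_m = 47.7377.
Total external benefit = ∫₀^{q_m} (4.76 + 1.11q) dq = 4.76×47.7377 + ½×1.11×47.7377² = 1492.0143.

€1492.01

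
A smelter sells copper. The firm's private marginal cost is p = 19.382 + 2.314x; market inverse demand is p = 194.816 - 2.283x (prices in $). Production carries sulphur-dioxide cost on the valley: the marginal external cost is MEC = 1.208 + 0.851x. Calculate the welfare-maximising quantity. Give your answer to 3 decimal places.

Social marginal cost = private MC + MEC = 20.590 + 3.165x.
Set SMC = demand: 20.590 + 3.165x = 194.816 - 2.283x → x* = 31.9798.

x* = 31.980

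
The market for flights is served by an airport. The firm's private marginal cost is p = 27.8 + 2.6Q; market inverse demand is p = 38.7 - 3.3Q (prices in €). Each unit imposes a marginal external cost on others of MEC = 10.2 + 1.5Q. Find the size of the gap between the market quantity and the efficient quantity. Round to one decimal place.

1.8 units

Market equilibrium (private): 27.8 + 2.6Q = 38.7 - 3.3Q → Q_m = 1.8475.
Social marginal cost = private MC + MEC = 38.0 + 4.1Q.
Set SMC = demand: 38.0 + 4.1Q = 38.7 - 3.3Q → Q* = 0.0946.
Gap = |1.8475 − 0.0946| = 1.7529.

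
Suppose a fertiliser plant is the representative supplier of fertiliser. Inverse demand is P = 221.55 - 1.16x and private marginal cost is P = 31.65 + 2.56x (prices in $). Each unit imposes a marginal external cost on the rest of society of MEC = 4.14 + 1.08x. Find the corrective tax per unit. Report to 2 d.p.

tax = $45.94 per unit

Social marginal cost = private MC + MEC = 35.79 + 3.64x.
Set SMC = demand: 35.79 + 3.64x = 221.55 - 1.16x → x* = 38.7000.
The Pigouvian tax equals MEC at x*: 4.14 + 1.08×38.7000 = 45.9360.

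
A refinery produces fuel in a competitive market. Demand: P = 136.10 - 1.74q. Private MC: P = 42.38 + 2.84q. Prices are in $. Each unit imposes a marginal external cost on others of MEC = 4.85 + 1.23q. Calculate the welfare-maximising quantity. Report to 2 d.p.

Social marginal cost = private MC + MEC = 47.23 + 4.07q.
Set SMC = demand: 47.23 + 4.07q = 136.10 - 1.74q → q* = 15.2960.

q* = 15.30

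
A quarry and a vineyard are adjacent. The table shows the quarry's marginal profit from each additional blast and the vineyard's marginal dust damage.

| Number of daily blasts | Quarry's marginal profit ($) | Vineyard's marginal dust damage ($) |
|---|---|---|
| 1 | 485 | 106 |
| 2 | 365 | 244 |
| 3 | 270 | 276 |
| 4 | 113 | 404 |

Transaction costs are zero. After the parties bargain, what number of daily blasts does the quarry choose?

2

Bargaining reaches the level where marginal profit last exceeds marginal dust damage.
That holds through level 2 (365 ≥ 244) but not at 3 (270 < 276).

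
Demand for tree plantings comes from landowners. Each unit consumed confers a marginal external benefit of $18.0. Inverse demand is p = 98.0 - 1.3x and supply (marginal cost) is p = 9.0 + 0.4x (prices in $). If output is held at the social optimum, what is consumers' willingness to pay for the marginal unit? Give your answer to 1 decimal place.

Social marginal benefit = demand + MEB = 116.0 - 1.3x.
Set SMB = MC: 116.0 - 1.3x = 9.0 + 0.4x → x* = 62.9412.
Consumer price on the demand curve at x*: 98.0 − 1.3×62.9412 = 16.1764.

P = $16.2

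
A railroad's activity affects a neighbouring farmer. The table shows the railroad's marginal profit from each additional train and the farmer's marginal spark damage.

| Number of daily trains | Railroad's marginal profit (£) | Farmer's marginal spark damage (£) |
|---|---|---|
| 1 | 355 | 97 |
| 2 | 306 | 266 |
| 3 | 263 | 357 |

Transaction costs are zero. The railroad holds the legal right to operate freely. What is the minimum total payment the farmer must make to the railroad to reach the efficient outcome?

Left alone the railroad would choose level 3 (marginal profit stays positive).
Efficient level: k* = 2 (marginal profit ≥ marginal spark damage through 2).
The farmer must at least cover the railroad's forgone profit from cutting 3→2: 263 = 263.

£263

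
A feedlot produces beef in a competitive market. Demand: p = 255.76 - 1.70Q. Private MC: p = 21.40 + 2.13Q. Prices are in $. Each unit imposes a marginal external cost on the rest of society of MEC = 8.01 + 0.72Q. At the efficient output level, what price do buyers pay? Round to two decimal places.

P = $171.19

Social marginal cost = private MC + MEC = 29.41 + 2.85Q.
Set SMC = demand: 29.41 + 2.85Q = 255.76 - 1.70Q → Q* = 49.7473.
Consumer price on the demand curve at Q*: 255.76 − 1.70×49.7473 = 171.1896.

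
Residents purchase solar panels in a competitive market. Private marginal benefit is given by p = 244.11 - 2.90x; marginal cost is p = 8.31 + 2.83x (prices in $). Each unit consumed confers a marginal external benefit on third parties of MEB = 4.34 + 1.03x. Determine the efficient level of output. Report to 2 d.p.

Social marginal benefit = demand + MEB = 248.45 - 1.87x.
Set SMB = MC: 248.45 - 1.87x = 8.31 + 2.83x → x* = 51.0936.

x* = 51.09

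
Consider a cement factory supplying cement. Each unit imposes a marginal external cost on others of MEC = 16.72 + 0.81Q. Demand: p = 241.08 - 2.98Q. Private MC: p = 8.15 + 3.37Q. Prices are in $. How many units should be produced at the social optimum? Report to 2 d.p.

Social marginal cost = private MC + MEC = 24.87 + 4.18Q.
Set SMC = demand: 24.87 + 4.18Q = 241.08 - 2.98Q → Q* = 30.1969.

Q* = 30.20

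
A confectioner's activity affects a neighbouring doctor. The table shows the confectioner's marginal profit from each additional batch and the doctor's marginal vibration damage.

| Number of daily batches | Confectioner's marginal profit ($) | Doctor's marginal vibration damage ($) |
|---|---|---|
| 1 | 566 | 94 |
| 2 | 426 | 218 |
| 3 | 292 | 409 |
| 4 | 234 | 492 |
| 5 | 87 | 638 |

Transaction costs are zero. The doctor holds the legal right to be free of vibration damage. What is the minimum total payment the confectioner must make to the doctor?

$312

Efficient level: marginal profit ≥ marginal vibration damage through level 2, so k* = 2.
With the doctor holding the right, the confectioner must at least compensate total damage at k*: 94 + 218 = 312.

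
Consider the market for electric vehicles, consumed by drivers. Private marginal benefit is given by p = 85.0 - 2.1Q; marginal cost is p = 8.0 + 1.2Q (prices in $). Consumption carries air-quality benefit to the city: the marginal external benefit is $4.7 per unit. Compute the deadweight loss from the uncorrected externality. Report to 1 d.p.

DWL = $3.3

Market equilibrium (private): 8.0 + 1.2Q = 85.0 - 2.1Q → Q_m = 23.3333.
Social marginal benefit = demand + MEB = 89.7 - 2.1Q.
Set SMB = MC: 89.7 - 2.1Q = 8.0 + 1.2Q → Q* = 24.7576.
Between Q* and Q_m the wedge SMB − MC runs linearly from 0 to MEB(Q_m), so the loss is a triangle.
DWL = ½ × 1.4243 × 4.7000 = 3.3471.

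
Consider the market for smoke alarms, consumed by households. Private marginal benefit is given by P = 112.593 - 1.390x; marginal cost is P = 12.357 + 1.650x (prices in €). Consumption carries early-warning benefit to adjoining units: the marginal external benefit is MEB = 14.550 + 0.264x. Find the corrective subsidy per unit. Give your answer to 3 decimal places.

Social marginal benefit = demand + MEB = 127.143 - 1.126x.
Set SMB = MC: 127.143 - 1.126x = 12.357 + 1.650x → x* = 41.3494.
The Pigouvian subsidy equals MEB at x*: 14.550 + 0.264×41.3494 = 25.4662.

subsidy = €25.466 per unit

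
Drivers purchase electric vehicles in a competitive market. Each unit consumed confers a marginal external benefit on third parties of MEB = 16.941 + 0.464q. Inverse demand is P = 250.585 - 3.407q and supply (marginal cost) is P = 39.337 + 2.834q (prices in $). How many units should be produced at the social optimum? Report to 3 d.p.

q* = 39.500

Social marginal benefit = demand + MEB = 267.526 - 2.943q.
Set SMB = MC: 267.526 - 2.943q = 39.337 + 2.834q → q* = 39.4996.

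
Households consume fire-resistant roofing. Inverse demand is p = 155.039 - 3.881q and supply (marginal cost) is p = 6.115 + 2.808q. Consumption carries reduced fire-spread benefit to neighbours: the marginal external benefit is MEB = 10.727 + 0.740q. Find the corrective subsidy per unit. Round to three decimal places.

subsidy = 30.586 per unit

Social marginal benefit = demand + MEB = 165.766 - 3.141q.
Set SMB = MC: 165.766 - 3.141q = 6.115 + 2.808q → q* = 26.8366.
The Pigouvian subsidy equals MEB at q*: 10.727 + 0.740×26.8366 = 30.5861.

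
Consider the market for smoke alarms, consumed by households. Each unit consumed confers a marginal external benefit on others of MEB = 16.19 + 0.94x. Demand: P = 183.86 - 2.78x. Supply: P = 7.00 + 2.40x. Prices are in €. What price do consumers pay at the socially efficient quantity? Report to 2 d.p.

Social marginal benefit = demand + MEB = 200.05 - 1.84x.
Set SMB = MC: 200.05 - 1.84x = 7.00 + 2.40x → x* = 45.5307.
Consumer price on the demand curve at x*: 183.86 − 2.78×45.5307 = 57.2847.

P = €57.28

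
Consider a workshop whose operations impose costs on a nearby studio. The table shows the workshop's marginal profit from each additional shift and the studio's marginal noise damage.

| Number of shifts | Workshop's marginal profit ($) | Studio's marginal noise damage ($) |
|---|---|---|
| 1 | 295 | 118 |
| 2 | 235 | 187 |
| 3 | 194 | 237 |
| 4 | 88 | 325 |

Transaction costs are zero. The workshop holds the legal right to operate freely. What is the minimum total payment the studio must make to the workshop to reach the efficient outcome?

Left alone the workshop would choose level 4 (marginal profit stays positive).
Efficient level: k* = 2 (marginal profit ≥ marginal noise damage through 2).
The studio must at least cover the workshop's forgone profit from cutting 4→2: 194 + 88 = 282.

$282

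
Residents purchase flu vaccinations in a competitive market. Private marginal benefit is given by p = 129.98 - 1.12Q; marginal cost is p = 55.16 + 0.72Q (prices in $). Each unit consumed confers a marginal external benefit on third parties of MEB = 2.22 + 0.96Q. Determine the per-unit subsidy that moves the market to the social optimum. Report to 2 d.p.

subsidy = $86.26 per unit

Social marginal benefit = demand + MEB = 132.20 - 0.16Q.
Set SMB = MC: 132.20 - 0.16Q = 55.16 + 0.72Q → Q* = 87.5455.
The Pigouvian subsidy equals MEB at Q*: 2.22 + 0.96×87.5455 = 86.2637.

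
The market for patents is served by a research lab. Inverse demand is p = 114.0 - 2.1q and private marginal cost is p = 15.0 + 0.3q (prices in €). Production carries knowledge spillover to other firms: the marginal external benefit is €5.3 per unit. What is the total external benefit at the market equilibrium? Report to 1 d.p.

€218.6

Market equilibrium (private): 15.0 + 0.3q = 114.0 - 2.1q → q_m = 41.2500.
Total external benefit = MEB × q_m = 5.3 × 41.2500 = 218.6250.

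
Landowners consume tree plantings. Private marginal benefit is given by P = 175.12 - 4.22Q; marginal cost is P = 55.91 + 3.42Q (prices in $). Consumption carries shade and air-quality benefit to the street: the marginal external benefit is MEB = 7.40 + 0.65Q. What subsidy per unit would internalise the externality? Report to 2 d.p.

subsidy = $19.17 per unit

Social marginal benefit = demand + MEB = 182.52 - 3.57Q.
Set SMB = MC: 182.52 - 3.57Q = 55.91 + 3.42Q → Q* = 18.1130.
The Pigouvian subsidy equals MEB at Q*: 7.40 + 0.65×18.1130 = 19.1735.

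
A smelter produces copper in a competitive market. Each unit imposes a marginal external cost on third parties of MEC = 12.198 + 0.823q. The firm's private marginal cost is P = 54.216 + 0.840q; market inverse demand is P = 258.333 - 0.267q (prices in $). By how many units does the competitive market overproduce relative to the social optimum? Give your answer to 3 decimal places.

Market equilibrium (private): 54.216 + 0.840q = 258.333 - 0.267q → q_m = 184.3875.
Social marginal cost = private MC + MEC = 66.414 + 1.663q.
Set SMC = demand: 66.414 + 1.663q = 258.333 - 0.267q → q* = 99.4399.
Gap = |184.3875 − 99.4399| = 84.9476.

84.948 units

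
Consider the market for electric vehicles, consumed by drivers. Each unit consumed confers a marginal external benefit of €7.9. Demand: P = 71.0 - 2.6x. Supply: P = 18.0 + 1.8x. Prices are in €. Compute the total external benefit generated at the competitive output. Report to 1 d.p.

Market equilibrium (private): 18.0 + 1.8x = 71.0 - 2.6x → x_m = 12.0455.
Total external benefit = MEB × x_m = 7.9 × 12.0455 = 95.1595.

€95.2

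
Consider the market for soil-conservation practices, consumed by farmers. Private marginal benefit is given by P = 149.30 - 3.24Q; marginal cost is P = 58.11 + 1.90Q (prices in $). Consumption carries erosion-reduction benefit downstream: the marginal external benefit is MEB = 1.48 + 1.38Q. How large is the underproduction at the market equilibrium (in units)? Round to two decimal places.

6.91 units

Market equilibrium (private): 58.11 + 1.90Q = 149.30 - 3.24Q → Q_m = 17.7412.
Social marginal benefit = demand + MEB = 150.78 - 1.86Q.
Set SMB = MC: 150.78 - 1.86Q = 58.11 + 1.90Q → Q* = 24.6463.
Gap = |17.7412 − 24.6463| = 6.9051.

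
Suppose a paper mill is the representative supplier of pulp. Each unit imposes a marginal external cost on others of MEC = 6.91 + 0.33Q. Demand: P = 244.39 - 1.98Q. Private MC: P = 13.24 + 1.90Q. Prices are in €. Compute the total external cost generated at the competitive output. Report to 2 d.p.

Market equilibrium (private): 13.24 + 1.90Q = 244.39 - 1.98Q → Q_m = 59.5747.
Total external cost = ∫₀^{Q_m} (6.91 + 0.33Q) dQ = 6.91×59.5747 + ½×0.33×59.5747² = 997.2701.

€997.27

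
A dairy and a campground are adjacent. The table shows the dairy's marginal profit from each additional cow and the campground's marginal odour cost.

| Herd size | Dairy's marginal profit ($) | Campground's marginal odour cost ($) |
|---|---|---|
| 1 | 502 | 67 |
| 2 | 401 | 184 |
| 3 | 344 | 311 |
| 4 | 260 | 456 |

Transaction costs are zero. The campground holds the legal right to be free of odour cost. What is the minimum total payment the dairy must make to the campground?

$562

Efficient level: marginal profit ≥ marginal odour cost through level 3, so k* = 3.
With the campground holding the right, the dairy must at least compensate total damage at k*: 67 + 184 + 311 = 562.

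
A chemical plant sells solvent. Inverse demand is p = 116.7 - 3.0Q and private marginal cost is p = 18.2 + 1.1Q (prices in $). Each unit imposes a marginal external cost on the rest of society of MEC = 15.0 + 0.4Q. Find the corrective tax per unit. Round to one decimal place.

Social marginal cost = private MC + MEC = 33.2 + 1.5Q.
Set SMC = demand: 33.2 + 1.5Q = 116.7 - 3.0Q → Q* = 18.5556.
The Pigouvian tax equals MEC at Q*: 15.0 + 0.4×18.5556 = 22.4222.

tax = $22.4 per unit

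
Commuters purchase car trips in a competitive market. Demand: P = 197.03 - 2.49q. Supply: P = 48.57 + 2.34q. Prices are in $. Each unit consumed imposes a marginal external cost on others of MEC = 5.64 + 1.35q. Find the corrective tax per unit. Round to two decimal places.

tax = $36.84 per unit

Social marginal benefit = demand − MEC = 191.39 - 3.84q.
Set SMB = MC: 191.39 - 3.84q = 48.57 + 2.34q → q* = 23.1100.
The Pigouvian tax equals MEC at q*: 5.64 + 1.35×23.1100 = 36.8385.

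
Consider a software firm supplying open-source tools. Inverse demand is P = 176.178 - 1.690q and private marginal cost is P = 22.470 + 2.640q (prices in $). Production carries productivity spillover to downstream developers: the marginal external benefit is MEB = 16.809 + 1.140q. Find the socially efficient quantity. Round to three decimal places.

q* = 53.454

Social marginal cost = private MC − MEB = 5.661 + 1.500q.
Set SMC = demand: 5.661 + 1.500q = 176.178 - 1.690q → q* = 53.4536.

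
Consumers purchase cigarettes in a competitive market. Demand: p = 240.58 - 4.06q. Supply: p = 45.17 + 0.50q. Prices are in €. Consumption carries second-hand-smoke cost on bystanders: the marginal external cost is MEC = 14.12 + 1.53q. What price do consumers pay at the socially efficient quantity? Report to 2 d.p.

P = €119.72

Social marginal benefit = demand − MEC = 226.46 - 5.59q.
Set SMB = MC: 226.46 - 5.59q = 45.17 + 0.50q → q* = 29.7685.
Consumer price on the demand curve at q*: 240.58 − 4.06×29.7685 = 119.7199.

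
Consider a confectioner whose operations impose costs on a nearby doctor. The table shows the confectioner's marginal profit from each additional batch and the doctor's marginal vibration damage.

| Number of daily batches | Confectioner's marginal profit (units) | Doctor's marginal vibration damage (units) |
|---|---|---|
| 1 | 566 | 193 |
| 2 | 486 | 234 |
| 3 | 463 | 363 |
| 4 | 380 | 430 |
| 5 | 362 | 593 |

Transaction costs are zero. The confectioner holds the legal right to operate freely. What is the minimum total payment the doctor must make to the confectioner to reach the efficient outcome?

742

Left alone the confectioner would choose level 5 (marginal profit stays positive).
Efficient level: k* = 3 (marginal profit ≥ marginal vibration damage through 3).
The doctor must at least cover the confectioner's forgone profit from cutting 5→3: 380 + 362 = 742.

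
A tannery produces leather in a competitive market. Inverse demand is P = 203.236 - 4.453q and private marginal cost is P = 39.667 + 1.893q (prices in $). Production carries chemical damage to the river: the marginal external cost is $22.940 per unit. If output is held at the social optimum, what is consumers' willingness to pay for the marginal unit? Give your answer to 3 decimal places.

P = $104.556

Social marginal cost = private MC + MEC = 62.607 + 1.893q.
Set SMC = demand: 62.607 + 1.893q = 203.236 - 4.453q → q* = 22.1603.
Consumer price on the demand curve at q*: 203.236 − 4.453×22.1603 = 104.5562.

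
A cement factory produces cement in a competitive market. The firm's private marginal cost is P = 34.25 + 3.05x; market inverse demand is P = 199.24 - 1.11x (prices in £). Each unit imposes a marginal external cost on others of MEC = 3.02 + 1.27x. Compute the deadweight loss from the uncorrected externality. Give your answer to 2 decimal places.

Market equilibrium (private): 34.25 + 3.05x = 199.24 - 1.11x → x_m = 39.6611.
Social marginal cost = private MC + MEC = 37.27 + 4.32x.
Set SMC = demand: 37.27 + 4.32x = 199.24 - 1.11x → x* = 29.8287.
The welfare-loss triangle has base |x_m − x*| and height MEC(x_m) (the vertical gap between SMC and demand is zero at x* and MEC at x_m).
DWL = ½ × 9.8324 × 53.3895 = 262.4735.

DWL = £262.47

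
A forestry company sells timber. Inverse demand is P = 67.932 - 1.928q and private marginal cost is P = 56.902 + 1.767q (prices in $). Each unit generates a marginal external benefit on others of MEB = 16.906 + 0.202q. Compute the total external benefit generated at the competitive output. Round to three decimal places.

Market equilibrium (private): 56.902 + 1.767q = 67.932 - 1.928q → q_m = 2.9851.
Total external benefit = ∫₀^{q_m} (16.906 + 0.202q) dq = 16.906×2.9851 + ½×0.202×2.9851² = 51.3661.

$51.366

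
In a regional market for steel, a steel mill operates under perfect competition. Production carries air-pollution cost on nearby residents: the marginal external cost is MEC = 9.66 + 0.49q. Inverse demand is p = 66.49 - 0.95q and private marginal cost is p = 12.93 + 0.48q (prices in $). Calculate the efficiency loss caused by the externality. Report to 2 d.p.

Market equilibrium (private): 12.93 + 0.48q = 66.49 - 0.95q → q_m = 37.4545.
Social marginal cost = private MC + MEC = 22.59 + 0.97q.
Set SMC = demand: 22.59 + 0.97q = 66.49 - 0.95q → q* = 22.8646.
The loss is the area between SMC and demand from q* to q_m; with linear curves that's a triangle of height MEC(q_m).
DWL = ½ × 14.5899 × 28.0127 = 204.3512.

DWL = $204.35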